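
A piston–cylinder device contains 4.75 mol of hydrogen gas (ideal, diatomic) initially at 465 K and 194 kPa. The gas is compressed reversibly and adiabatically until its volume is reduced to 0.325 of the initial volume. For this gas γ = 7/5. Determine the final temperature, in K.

V₁ = nRT₁/P₁ = 4.75×8.314×465/194 = 94.7 L.
Adiabatic: TV^(γ−1) = const ⇒ T₂ = 465×(3.08)^0.400 = 729 K; PV^γ = const ⇒ P₂ = 936 kPa.

729 K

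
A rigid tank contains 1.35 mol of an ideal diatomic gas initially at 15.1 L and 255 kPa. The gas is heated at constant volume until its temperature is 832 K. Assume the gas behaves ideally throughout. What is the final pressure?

T₁ = P₁V₁/(nR) = 255×15.1/(1.35×8.314) = 343 K.
Isochoric: V stays 15.1 L; P/T = const ⇒ T₂ = 832 K, P₂ = 618 kPa.

618 kPa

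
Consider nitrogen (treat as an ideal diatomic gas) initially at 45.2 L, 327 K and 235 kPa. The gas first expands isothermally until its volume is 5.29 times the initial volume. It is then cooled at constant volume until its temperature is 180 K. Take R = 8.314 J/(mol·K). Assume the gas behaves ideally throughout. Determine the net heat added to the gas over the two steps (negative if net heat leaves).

5760 J

n = P₁V₁/(RT₁) = 235×45.2/(8.314×327) = 3.91 mol.
Step 1 — Isothermal: T stays 327 K; PV = const ⇒ V₂ = 239 L, P₂ = 44.4 kPa.
ΔU = 0 (ideal gas, T constant).
W = nRT ln(V₂/V₁) = 3.91×8.314×327×ln(5.29) = 17700 J.
Q = ΔU + W = 17700 J.
State after step 1: P = 44.4 kPa, V = 239 L, T = 327 K.
Step 2 — Isochoric: V stays 239 L; P/T = const ⇒ T₂ = 180 K, P₂ = 24.5 kPa.
W = 0 (no volume change).
ΔU = nCvΔT = 3.91×20.8×(180−327) = -11900 J.
Q = ΔU = -11900 J.
Net over both steps: W = 17700 J, Q = 5760 J, ΔU = -11900 J.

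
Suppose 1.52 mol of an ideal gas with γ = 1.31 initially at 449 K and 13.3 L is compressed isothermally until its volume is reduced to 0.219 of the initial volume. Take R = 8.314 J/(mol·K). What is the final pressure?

1950 kPa

P₁ = nRT₁/V₁ = 1.52×8.314×449/13.3 = 427 kPa.
Isothermal: T stays 449 K; PV = const ⇒ V₂ = 2.91 L, P₂ = 1950 kPa.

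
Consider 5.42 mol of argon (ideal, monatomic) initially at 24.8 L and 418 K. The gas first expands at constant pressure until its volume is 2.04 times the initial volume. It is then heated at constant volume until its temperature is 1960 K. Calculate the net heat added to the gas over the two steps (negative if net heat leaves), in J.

124000 J

P₁ = nRT₁/V₁ = 5.42×8.314×418/24.8 = 760 kPa.
Step 1 — Isobaric: P stays 760 kPa; V/T = const ⇒ T₂ = 853 K, V₂ = 50.6 L.
W = PΔV = 760×(50.6−24.8) kPa·L = 19600 J.
ΔU = nCvΔT = 5.42×12.5×(853−418) = 29400 J.
Q = ΔU + W = nCpΔT = 49000 J.
State after step 1: P = 760 kPa, V = 50.6 L, T = 853 K.
Step 2 — Isochoric: V stays 50.6 L; P/T = const ⇒ T₂ = 1960 K, P₂ = 1750 kPa.
W = 0 (no volume change).
ΔU = nCvΔT = 5.42×12.5×(1960−853) = 74800 J.
Q = ΔU = 74800 J.
Net over both steps: W = 19600 J, Q = 124000 J, ΔU = 104000 J.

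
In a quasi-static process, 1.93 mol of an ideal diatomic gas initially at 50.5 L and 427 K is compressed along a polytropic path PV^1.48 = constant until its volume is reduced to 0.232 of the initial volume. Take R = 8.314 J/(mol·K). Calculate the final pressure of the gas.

1180 kPa

P₁ = nRT₁/V₁ = 1.93×8.314×427/50.5 = 136 kPa.
Polytropic n=1.48: T₂ = T₁(V₁/V₂)^(n−1) = 427×(4.31)^0.48 = 861 K; P₂ = P₁(V₁/V₂)^n = 1180 kPa.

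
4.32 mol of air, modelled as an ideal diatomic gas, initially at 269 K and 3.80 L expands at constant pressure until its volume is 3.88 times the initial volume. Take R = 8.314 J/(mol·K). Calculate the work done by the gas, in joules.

27800 J

P₁ = nRT₁/V₁ = 4.32×8.314×269/3.80 = 2540 kPa.
Isobaric: P stays 2540 kPa; V/T = const ⇒ T₂ = 1040 K, V₂ = 14.7 L.
W = PΔV = 2540×(14.7−3.80) kPa·L = 27800 J.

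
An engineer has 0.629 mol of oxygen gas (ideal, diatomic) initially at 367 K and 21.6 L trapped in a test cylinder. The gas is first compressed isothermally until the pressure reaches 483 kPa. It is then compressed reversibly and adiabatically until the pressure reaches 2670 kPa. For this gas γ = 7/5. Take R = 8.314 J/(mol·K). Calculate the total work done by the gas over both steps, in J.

-6270 J

P₁ = nRT₁/V₁ = 0.629×8.314×367/21.6 = 88.9 kPa.
Step 1 — Isothermal: T stays 367 K; PV = const ⇒ V₂ = 3.97 L, P₂ = 483 kPa.
ΔU = 0 (ideal gas, T constant).
W = nRT ln(V₂/V₁) = 0.629×8.314×367×ln(0.184) = -3250 J.
Q = ΔU + W = -3250 J.
State after step 1: P = 483 kPa, V = 3.97 L, T = 367 K.
Step 2 — Adiabatic: T₂/T₁ = (P₂/P₁)^((γ−1)/γ) ⇒ T₂ = 367×(5.53)^0.286 = 598 K; V₂ = 1.17 L.
ΔU = nCvΔT = 0.629×20.8×(598−367) = 3020 J.
Q = 0 for an adiabatic process, so W = −ΔU = -3020 J.
Net over both steps: W = -6270 J, Q = -3250 J, ΔU = 3020 J.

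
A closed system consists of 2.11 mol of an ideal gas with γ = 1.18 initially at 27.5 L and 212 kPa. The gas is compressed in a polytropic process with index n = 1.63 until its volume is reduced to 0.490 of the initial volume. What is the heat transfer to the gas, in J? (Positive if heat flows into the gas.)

T₁ = P₁V₁/(nR) = 212×27.5/(2.11×8.314) = 332 K.
Polytropic n=1.63: T₂ = T₁(V₁/V₂)^(n−1) = 332×(2.04)^0.63 = 521 K; P₂ = P₁(V₁/V₂)^n = 678 kPa.
W = (P₁V₁−P₂V₂)/(n−1) = (212×27.5−678×13.5)/0.63 = -5250 J.
ΔU = nCvΔT = 2.11×46.2×(521−332) = 18400 J.
Q = ΔU + W = 13100 J.

13100 J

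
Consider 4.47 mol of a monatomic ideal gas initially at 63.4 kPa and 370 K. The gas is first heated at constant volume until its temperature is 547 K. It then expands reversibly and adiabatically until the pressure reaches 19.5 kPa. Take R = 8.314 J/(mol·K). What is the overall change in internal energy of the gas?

-4350 J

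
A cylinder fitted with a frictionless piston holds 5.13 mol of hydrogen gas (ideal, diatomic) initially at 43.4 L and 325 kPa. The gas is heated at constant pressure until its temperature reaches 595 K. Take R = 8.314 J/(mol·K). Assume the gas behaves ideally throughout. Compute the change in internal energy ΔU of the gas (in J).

T₁ = P₁V₁/(nR) = 325×43.4/(5.13×8.314) = 331 K.
Isobaric: P stays 325 kPa; V/T = const ⇒ T₂ = 595 K, V₂ = 78.1 L.
For an ideal gas ΔU = nCvΔT with Cv = (5/2)R = 20.8 J/(mol·K).
ΔU = 5.13×20.8×(595−331) = 28200 J.

28200 J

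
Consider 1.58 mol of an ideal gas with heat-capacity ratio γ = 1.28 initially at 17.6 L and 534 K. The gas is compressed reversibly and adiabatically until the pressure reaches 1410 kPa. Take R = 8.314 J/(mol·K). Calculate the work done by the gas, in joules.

-7980 J

P₁ = nRT₁/V₁ = 1.58×8.314×534/17.6 = 399 kPa.
Adiabatic: T₂/T₁ = (P₂/P₁)^((γ−1)/γ) ⇒ T₂ = 534×(3.54)^0.219 = 704 K; V₂ = 6.56 L.
ΔU = nCvΔT = 1.58×29.7×(704−534) = 7980 J.
Q = 0 for an adiabatic process, so W = −ΔU = -7980 J.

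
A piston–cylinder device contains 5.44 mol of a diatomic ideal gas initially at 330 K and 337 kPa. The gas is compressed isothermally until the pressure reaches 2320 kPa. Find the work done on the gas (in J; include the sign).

V₁ = nRT₁/P₁ = 5.44×8.314×330/337 = 44.3 L.
Isothermal: T stays 330 K; PV = const ⇒ V₂ = 6.43 L, P₂ = 2320 kPa.
W = nRT ln(V₂/V₁) = 5.44×8.314×330×ln(0.145) = -28800 J.
Work done on the gas = −W_by = 28800 J.

28800 J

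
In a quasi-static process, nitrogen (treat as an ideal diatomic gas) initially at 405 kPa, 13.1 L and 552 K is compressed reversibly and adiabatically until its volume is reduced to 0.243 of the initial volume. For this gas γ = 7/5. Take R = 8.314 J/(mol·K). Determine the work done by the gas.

-10100 J

n = P₁V₁/(RT₁) = 405×13.1/(8.314×552) = 1.16 mol.
Adiabatic: TV^(γ−1) = const ⇒ T₂ = 552×(4.12)^0.400 = 972 K; PV^γ = const ⇒ P₂ = 2930 kPa.
ΔU = nCvΔT = 1.16×20.8×(972−552) = 10100 J.
Q = 0 for an adiabatic process, so W = −ΔU = -10100 J.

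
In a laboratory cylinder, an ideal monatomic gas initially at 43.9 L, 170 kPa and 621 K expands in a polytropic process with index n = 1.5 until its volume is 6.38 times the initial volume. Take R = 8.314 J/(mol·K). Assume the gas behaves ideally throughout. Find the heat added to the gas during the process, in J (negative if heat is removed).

n = P₁V₁/(RT₁) = 170×43.9/(8.314×621) = 1.45 mol.
Polytropic n=1.5: T₂ = T₁(V₁/V₂)^(n−1) = 621×(0.157)^0.50 = 246 K; P₂ = P₁(V₁/V₂)^n = 10.5 kPa.
W = (P₁V₁−P₂V₂)/(n−1) = (170×43.9−10.5×280)/0.50 = 9020 J.
ΔU = nCvΔT = 1.45×12.5×(246−621) = -6760 J.
Q = ΔU + W = 2250 J.

2250 J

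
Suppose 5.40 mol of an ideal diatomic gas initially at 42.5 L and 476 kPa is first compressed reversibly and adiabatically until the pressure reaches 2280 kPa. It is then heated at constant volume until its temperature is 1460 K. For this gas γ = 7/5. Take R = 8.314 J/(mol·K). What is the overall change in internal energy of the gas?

113000 J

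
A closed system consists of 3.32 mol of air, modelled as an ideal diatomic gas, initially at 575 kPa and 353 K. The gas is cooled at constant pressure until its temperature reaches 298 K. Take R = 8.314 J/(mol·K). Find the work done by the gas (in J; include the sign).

-1520 J

V₁ = nRT₁/P₁ = 3.32×8.314×353/575 = 16.9 L.
Isobaric: P stays 575 kPa; V/T = const ⇒ T₂ = 298 K, V₂ = 14.3 L.
W = PΔV = 575×(14.3−16.9) kPa·L = -1520 J.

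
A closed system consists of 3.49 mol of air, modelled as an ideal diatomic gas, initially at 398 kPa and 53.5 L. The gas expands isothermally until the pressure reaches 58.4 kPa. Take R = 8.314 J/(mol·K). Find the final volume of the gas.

365 L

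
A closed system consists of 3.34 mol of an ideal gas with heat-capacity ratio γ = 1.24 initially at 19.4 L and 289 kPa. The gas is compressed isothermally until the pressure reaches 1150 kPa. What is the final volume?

T₁ = P₁V₁/(nR) = 289×19.4/(3.34×8.314) = 202 K.
Isothermal: T stays 202 K; PV = const ⇒ V₂ = 4.88 L, P₂ = 1150 kPa.

4.88 L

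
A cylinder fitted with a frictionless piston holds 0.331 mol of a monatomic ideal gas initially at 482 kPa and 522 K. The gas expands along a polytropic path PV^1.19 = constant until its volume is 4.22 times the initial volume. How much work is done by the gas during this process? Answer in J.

1810 J

V₁ = nRT₁/P₁ = 0.331×8.314×522/482 = 2.98 L.
Polytropic n=1.19: T₂ = T₁(V₁/V₂)^(n−1) = 522×(0.237)^0.19 = 397 K; P₂ = P₁(V₁/V₂)^n = 86.9 kPa.
W = (P₁V₁−P₂V₂)/(n−1) = (482×2.98−86.9×12.6)/0.19 = 1810 J.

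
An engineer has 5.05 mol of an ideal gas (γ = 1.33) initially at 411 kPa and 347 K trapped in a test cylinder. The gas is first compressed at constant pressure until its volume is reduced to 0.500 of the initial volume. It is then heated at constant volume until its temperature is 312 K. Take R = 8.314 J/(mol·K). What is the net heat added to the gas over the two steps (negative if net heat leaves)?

V₁ = nRT₁/P₁ = 5.05×8.314×347/411 = 35.4 L.
Step 1 — Isobaric: P stays 411 kPa; V/T = const ⇒ T₂ = 174 K, V₂ = 17.7 L.
W = PΔV = 411×(17.7−35.4) kPa·L = -7280 J.
ΔU = nCvΔT = 5.05×25.2×(174−347) = -22100 J.
Q = ΔU + W = nCpΔT = -29400 J.
State after step 1: P = 411 kPa, V = 17.7 L, T = 174 K.
Step 2 — Isochoric: V stays 17.7 L; P/T = const ⇒ T₂ = 312 K, P₂ = 739 kPa.
W = 0 (no volume change).
ΔU = nCvΔT = 5.05×25.2×(312−174) = 17600 J.
Q = ΔU = 17600 J.
Net over both steps: W = -7280 J, Q = -11700 J, ΔU = -4450 J.

-11700 J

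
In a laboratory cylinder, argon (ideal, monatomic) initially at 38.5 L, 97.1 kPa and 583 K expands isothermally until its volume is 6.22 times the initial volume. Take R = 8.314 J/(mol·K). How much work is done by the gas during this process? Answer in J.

6830 J

n = P₁V₁/(RT₁) = 97.1×38.5/(8.314×583) = 0.771 mol.
Isothermal: T stays 583 K; PV = const ⇒ V₂ = 239 L, P₂ = 15.6 kPa.
W = nRT ln(V₂/V₁) = 0.771×8.314×583×ln(6.22) = 6830 J.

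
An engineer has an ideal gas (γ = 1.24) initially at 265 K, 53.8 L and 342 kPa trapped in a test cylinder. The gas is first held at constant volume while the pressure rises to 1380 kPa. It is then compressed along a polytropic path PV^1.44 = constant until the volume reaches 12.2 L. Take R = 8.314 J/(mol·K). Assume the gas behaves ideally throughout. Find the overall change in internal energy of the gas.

518000 J

n = P₁V₁/(RT₁) = 342×53.8/(8.314×265) = 8.35 mol.
Step 1 — Isochoric: V stays 53.8 L; P/T = const ⇒ T₂ = 1070 K, P₂ = 1380 kPa.
W = 0 (no volume change).
ΔU = nCvΔT = 8.35×34.6×(1070−265) = 233000 J.
Q = ΔU = 233000 J.
State after step 1: P = 1380 kPa, V = 53.8 L, T = 1070 K.
Step 2 — Polytropic n=1.44: T₂ = T₁(V₁/V₂)^(n−1) = 1070×(4.41)^0.44 = 2050 K; P₂ = P₁(V₁/V₂)^n = 11700 kPa.
W = (P₁V₁−P₂V₂)/(n−1) = (1380×53.8−11700×12.2)/0.44 = -155000 J.
ΔU = nCvΔT = 8.35×34.6×(2050−1070) = 285000 J.
Q = ΔU + W = 130000 J.
Net over both steps: W = -155000 J, Q = 362000 J, ΔU = 518000 J.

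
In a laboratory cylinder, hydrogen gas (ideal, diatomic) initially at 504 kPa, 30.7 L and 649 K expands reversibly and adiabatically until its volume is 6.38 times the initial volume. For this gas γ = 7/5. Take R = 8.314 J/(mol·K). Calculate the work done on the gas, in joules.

-20200 J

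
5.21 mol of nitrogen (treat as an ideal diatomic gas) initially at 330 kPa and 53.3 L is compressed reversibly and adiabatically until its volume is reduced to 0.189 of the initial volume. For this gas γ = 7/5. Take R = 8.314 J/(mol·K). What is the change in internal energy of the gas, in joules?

T₁ = P₁V₁/(nR) = 330×53.3/(5.21×8.314) = 406 K.
Adiabatic: TV^(γ−1) = const ⇒ T₂ = 406×(5.29)^0.400 = 791 K; PV^γ = const ⇒ P₂ = 3400 kPa.
For an ideal gas ΔU = nCvΔT with Cv = (5/2)R = 20.8 J/(mol·K).
ΔU = 5.21×20.8×(791−406) = 41700 J.

41700 J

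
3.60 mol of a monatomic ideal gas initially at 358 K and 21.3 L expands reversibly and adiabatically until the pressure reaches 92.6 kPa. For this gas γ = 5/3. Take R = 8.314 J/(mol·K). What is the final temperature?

P₁ = nRT₁/V₁ = 3.60×8.314×358/21.3 = 503 kPa.
Adiabatic: T₂/T₁ = (P₂/P₁)^((γ−1)/γ) ⇒ T₂ = 358×(0.184)^0.400 = 182 K; V₂ = 58.8 L.

182 K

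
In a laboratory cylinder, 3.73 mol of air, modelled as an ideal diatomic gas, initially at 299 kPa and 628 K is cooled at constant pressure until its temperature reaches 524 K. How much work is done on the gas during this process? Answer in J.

3230 J

V₁ = nRT₁/P₁ = 3.73×8.314×628/299 = 65.1 L.
Isobaric: P stays 299 kPa; V/T = const ⇒ T₂ = 524 K, V₂ = 54.3 L.
W = PΔV = 299×(54.3−65.1) kPa·L = -3230 J.
Work done on the gas = −W_by = 3230 J.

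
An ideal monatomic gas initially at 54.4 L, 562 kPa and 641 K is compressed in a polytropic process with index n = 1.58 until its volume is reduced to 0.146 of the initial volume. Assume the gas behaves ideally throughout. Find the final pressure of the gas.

Polytropic n=1.58: T₂ = T₁(V₁/V₂)^(n−1) = 641×(6.85)^0.58 = 1960 K; P₂ = P₁(V₁/V₂)^n = 11800 kPa.

11800 kPa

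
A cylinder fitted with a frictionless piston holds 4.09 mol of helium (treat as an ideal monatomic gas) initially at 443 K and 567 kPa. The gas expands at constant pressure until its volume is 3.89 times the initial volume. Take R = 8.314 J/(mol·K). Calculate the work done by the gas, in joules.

V₁ = nRT₁/P₁ = 4.09×8.314×443/567 = 26.6 L.
Isobaric: P stays 567 kPa; V/T = const ⇒ T₂ = 1720 K, V₂ = 103 L.
W = PΔV = 567×(103−26.6) kPa·L = 43500 J.

43500 J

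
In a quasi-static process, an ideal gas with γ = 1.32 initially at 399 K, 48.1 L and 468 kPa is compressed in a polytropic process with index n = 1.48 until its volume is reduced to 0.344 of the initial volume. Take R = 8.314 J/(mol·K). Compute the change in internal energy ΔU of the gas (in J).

47100 J

n = P₁V₁/(RT₁) = 468×48.1/(8.314×399) = 6.79 mol.
Polytropic n=1.48: T₂ = T₁(V₁/V₂)^(n−1) = 399×(2.91)^0.48 = 666 K; P₂ = P₁(V₁/V₂)^n = 2270 kPa.
For an ideal gas ΔU = nCvΔT with Cv = R/(γ−1) = 26.0 J/(mol·K).
ΔU = 6.79×26.0×(666−399) = 47100 J.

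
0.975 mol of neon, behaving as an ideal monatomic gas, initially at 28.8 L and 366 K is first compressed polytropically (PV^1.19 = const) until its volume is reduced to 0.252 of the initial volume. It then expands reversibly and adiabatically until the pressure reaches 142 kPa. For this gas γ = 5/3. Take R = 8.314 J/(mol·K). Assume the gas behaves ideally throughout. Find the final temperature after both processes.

281 K

P₁ = nRT₁/V₁ = 0.975×8.314×366/28.8 = 103 kPa.
Step 1 — Polytropic n=1.19: T₂ = T₁(V₁/V₂)^(n−1) = 366×(3.97)^0.19 = 476 K; P₂ = P₁(V₁/V₂)^n = 531 kPa.
W = (P₁V₁−P₂V₂)/(n−1) = (103×28.8−531×7.26)/0.19 = -4670 J.
ΔU = nCvΔT = 0.975×12.5×(476−366) = 1330 J.
Q = ΔU + W = -3340 J.
State after step 1: P = 531 kPa, V = 7.26 L, T = 476 K.
Step 2 — Adiabatic: T₂/T₁ = (P₂/P₁)^((γ−1)/γ) ⇒ T₂ = 476×(0.267)^0.400 = 281 K; V₂ = 16.0 L.
ΔU = nCvΔT = 0.975×12.5×(281−476) = -2370 J.
Q = 0 for an adiabatic process, so W = −ΔU = 2370 J.
Net over both steps: W = -2300 J, Q = -3340 J, ΔU = -1040 J.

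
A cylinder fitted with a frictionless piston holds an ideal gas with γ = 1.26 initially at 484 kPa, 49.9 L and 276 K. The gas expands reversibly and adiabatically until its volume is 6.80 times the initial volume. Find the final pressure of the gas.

43.2 kPa

Adiabatic: TV^(γ−1) = const ⇒ T₂ = 276×(0.147)^0.260 = 168 K; PV^γ = const ⇒ P₂ = 43.2 kPa.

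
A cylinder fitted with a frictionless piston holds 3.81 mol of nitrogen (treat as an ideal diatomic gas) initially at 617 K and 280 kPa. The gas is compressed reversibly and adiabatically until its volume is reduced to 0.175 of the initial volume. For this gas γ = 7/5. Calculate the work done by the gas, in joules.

V₁ = nRT₁/P₁ = 3.81×8.314×617/280 = 69.8 L.
Adiabatic: TV^(γ−1) = const ⇒ T₂ = 617×(5.71)^0.400 = 1240 K; PV^γ = const ⇒ P₂ = 3210 kPa.
ΔU = nCvΔT = 3.81×20.8×(1240−617) = 49300 J.
Q = 0 for an adiabatic process, so W = −ΔU = -49300 J.

-49300 J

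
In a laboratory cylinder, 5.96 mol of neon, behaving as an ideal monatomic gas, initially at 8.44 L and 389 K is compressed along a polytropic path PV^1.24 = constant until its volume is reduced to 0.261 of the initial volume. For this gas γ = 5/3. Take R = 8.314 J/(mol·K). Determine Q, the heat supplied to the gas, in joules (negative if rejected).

P₁ = nRT₁/V₁ = 5.96×8.314×389/8.44 = 2280 kPa.
Polytropic n=1.24: T₂ = T₁(V₁/V₂)^(n−1) = 389×(3.83)^0.24 = 537 K; P₂ = P₁(V₁/V₂)^n = 12100 kPa.
W = (P₁V₁−P₂V₂)/(n−1) = (2280×8.44−12100×2.20)/0.24 = -30600 J.
ΔU = nCvΔT = 5.96×12.5×(537−389) = 11000 J.
Q = ΔU + W = -19600 J.

-19600 J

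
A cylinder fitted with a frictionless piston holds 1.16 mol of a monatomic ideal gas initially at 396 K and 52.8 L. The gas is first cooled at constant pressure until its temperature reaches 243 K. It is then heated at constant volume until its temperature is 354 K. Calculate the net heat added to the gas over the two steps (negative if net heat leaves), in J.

-2080 J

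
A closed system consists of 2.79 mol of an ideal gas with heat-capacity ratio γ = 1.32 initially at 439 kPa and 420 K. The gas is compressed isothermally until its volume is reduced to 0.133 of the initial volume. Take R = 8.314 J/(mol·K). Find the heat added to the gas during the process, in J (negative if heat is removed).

V₁ = nRT₁/P₁ = 2.79×8.314×420/439 = 22.2 L.
Isothermal: T stays 420 K; PV = const ⇒ V₂ = 2.95 L, P₂ = 3300 kPa.
ΔU = 0 (ideal gas, T constant).
W = nRT ln(V₂/V₁) = 2.79×8.314×420×ln(0.133) = -19700 J.
Q = ΔU + W = -19700 J.

-19700 J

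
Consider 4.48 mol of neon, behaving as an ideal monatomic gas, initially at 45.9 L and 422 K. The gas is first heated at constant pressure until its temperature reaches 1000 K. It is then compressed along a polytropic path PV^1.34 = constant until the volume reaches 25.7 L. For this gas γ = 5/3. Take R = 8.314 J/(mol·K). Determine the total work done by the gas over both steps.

-47800 J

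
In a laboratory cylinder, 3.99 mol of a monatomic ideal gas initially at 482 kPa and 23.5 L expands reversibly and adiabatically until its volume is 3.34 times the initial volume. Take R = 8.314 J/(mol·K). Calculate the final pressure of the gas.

64.6 kPa

T₁ = P₁V₁/(nR) = 482×23.5/(3.99×8.314) = 341 K.
Adiabatic: TV^(γ−1) = const ⇒ T₂ = 341×(0.299)^0.667 = 153 K; PV^γ = const ⇒ P₂ = 64.6 kPa.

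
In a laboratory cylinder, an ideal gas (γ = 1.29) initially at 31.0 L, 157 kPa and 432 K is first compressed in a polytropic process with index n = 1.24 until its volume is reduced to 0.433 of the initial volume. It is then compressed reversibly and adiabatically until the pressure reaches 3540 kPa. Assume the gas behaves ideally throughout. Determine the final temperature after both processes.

843 K

n = P₁V₁/(RT₁) = 157×31.0/(8.314×432) = 1.36 mol.
Step 1 — Polytropic n=1.24: T₂ = T₁(V₁/V₂)^(n−1) = 432×(2.31)^0.24 = 528 K; P₂ = P₁(V₁/V₂)^n = 443 kPa.
W = (P₁V₁−P₂V₂)/(n−1) = (157×31.0−443×13.4)/0.24 = -4510 J.
ΔU = nCvΔT = 1.36×28.7×(528−432) = 3730 J.
Q = ΔU + W = -778 J.
State after step 1: P = 443 kPa, V = 13.4 L, T = 528 K.
Step 2 — Adiabatic: T₂/T₁ = (P₂/P₁)^((γ−1)/γ) ⇒ T₂ = 528×(7.99)^0.225 = 843 K; V₂ = 2.68 L.
ΔU = nCvΔT = 1.36×28.7×(843−528) = 12200 J.
Q = 0 for an adiabatic process, so W = −ΔU = -12200 J.
Net over both steps: W = -16700 J, Q = -778 J, ΔU = 15900 J.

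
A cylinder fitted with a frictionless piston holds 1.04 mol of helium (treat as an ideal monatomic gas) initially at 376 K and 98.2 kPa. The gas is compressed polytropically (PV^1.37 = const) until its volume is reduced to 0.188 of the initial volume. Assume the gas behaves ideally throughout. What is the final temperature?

V₁ = nRT₁/P₁ = 1.04×8.314×376/98.2 = 33.1 L.
Polytropic n=1.37: T₂ = T₁(V₁/V₂)^(n−1) = 376×(5.32)^0.37 = 698 K; P₂ = P₁(V₁/V₂)^n = 969 kPa.

698 K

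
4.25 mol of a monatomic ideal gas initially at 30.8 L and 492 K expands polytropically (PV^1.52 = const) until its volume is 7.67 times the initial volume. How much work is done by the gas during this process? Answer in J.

21800 J

P₁ = nRT₁/V₁ = 4.25×8.314×492/30.8 = 564 kPa.
Polytropic n=1.52: T₂ = T₁(V₁/V₂)^(n−1) = 492×(0.130)^0.52 = 171 K; P₂ = P₁(V₁/V₂)^n = 25.5 kPa.
W = (P₁V₁−P₂V₂)/(n−1) = (564×30.8−25.5×236)/0.52 = 21800 J.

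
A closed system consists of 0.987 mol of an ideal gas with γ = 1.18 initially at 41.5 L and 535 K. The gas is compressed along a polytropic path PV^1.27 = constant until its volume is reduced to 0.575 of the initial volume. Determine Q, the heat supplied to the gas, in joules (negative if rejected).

1310 J

P₁ = nRT₁/V₁ = 0.987×8.314×535/41.5 = 106 kPa.
Polytropic n=1.27: T₂ = T₁(V₁/V₂)^(n−1) = 535×(1.74)^0.27 = 621 K; P₂ = P₁(V₁/V₂)^n = 214 kPa.
W = (P₁V₁−P₂V₂)/(n−1) = (106×41.5−214×23.9)/0.27 = -2620 J.
ΔU = nCvΔT = 0.987×46.2×(621−535) = 3930 J.
Q = ΔU + W = 1310 J.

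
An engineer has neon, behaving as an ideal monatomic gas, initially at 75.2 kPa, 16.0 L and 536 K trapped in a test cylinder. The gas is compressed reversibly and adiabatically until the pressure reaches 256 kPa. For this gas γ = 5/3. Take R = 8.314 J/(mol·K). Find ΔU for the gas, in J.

1140 J

n = P₁V₁/(RT₁) = 75.2×16.0/(8.314×536) = 0.270 mol.
Adiabatic: T₂/T₁ = (P₂/P₁)^((γ−1)/γ) ⇒ T₂ = 536×(3.40)^0.400 = 875 K; V₂ = 7.67 L.
For an ideal gas ΔU = nCvΔT with Cv = (3/2)R = 12.5 J/(mol·K).
ΔU = 0.270×12.5×(875−536) = 1140 J.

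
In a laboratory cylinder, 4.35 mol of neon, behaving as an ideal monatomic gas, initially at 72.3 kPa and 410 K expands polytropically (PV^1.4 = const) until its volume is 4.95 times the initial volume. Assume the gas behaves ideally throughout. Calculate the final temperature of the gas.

216 K

V₁ = nRT₁/P₁ = 4.35×8.314×410/72.3 = 205 L.
Polytropic n=1.4: T₂ = T₁(V₁/V₂)^(n−1) = 410×(0.202)^0.40 = 216 K; P₂ = P₁(V₁/V₂)^n = 7.70 kPa.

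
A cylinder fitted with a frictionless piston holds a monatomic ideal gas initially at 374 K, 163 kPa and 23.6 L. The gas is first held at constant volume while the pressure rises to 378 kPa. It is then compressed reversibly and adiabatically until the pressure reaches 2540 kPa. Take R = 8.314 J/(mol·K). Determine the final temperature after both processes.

1860 K

n = P₁V₁/(RT₁) = 163×23.6/(8.314×374) = 1.24 mol.
Step 1 — Isochoric: V stays 23.6 L; P/T = const ⇒ T₂ = 867 K, P₂ = 378 kPa.
W = 0 (no volume change).
ΔU = nCvΔT = 1.24×12.5×(867−374) = 7610 J.
Q = ΔU = 7610 J.
State after step 1: P = 378 kPa, V = 23.6 L, T = 867 K.
Step 2 — Adiabatic: T₂/T₁ = (P₂/P₁)^((γ−1)/γ) ⇒ T₂ = 867×(6.72)^0.400 = 1860 K; V₂ = 7.53 L.
ΔU = nCvΔT = 1.24×12.5×(1860−867) = 15300 J.
Q = 0 for an adiabatic process, so W = −ΔU = -15300 J.
Net over both steps: W = -15300 J, Q = 7610 J, ΔU = 22900 J.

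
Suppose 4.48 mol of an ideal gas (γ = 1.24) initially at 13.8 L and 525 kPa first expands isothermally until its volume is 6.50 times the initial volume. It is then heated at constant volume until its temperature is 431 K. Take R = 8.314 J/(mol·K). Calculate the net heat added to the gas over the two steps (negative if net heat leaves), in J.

50300 J

T₁ = P₁V₁/(nR) = 525×13.8/(4.48×8.314) = 195 K.
Step 1 — Isothermal: T stays 195 K; PV = const ⇒ V₂ = 89.7 L, P₂ = 80.8 kPa.
ΔU = 0 (ideal gas, T constant).
W = nRT ln(V₂/V₁) = 4.48×8.314×195×ln(6.50) = 13600 J.
Q = ΔU + W = 13600 J.
State after step 1: P = 80.8 kPa, V = 89.7 L, T = 195 K.
Step 2 — Isochoric: V stays 89.7 L; P/T = const ⇒ T₂ = 431 K, P₂ = 179 kPa.
W = 0 (no volume change).
ΔU = nCvΔT = 4.48×34.6×(431−195) = 36700 J.
Q = ΔU = 36700 J.
Net over both steps: W = 13600 J, Q = 50300 J, ΔU = 36700 J.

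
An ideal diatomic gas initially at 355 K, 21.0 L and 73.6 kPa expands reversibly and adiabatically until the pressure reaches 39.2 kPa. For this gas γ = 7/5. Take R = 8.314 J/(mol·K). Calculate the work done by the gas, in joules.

n = P₁V₁/(RT₁) = 73.6×21.0/(8.314×355) = 0.524 mol.
Adiabatic: T₂/T₁ = (P₂/P₁)^((γ−1)/γ) ⇒ T₂ = 355×(0.533)^0.286 = 297 K; V₂ = 32.9 L.
ΔU = nCvΔT = 0.524×20.8×(297−355) = -636 J.
Q = 0 for an adiabatic process, so W = −ΔU = 636 J.

636 J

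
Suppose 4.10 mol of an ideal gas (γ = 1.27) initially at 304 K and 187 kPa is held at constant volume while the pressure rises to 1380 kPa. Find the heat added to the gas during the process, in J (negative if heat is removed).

245000 J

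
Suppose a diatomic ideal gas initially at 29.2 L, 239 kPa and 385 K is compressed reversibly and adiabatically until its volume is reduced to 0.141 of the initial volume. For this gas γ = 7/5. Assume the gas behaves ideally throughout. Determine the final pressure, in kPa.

Adiabatic: TV^(γ−1) = const ⇒ T₂ = 385×(7.09)^0.400 = 843 K; PV^γ = const ⇒ P₂ = 3710 kPa.

3710 kPa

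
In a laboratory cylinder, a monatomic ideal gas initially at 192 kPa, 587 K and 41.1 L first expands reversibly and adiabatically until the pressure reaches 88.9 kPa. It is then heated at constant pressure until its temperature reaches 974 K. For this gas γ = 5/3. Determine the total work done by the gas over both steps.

n = P₁V₁/(RT₁) = 192×41.1/(8.314×587) = 1.62 mol.
Step 1 — Adiabatic: T₂/T₁ = (P₂/P₁)^((γ−1)/γ) ⇒ T₂ = 587×(0.463)^0.400 = 431 K; V₂ = 65.2 L.
ΔU = nCvΔT = 1.62×12.5×(431−587) = -3140 J.
Q = 0 for an adiabatic process, so W = −ΔU = 3140 J.
State after step 1: P = 88.9 kPa, V = 65.2 L, T = 431 K.
Step 2 — Isobaric: P stays 88.9 kPa; V/T = const ⇒ T₂ = 974 K, V₂ = 147 L.
W = PΔV = 88.9×(147−65.2) kPa·L = 7290 J.
ΔU = nCvΔT = 1.62×12.5×(974−431) = 10900 J.
Q = ΔU + W = nCpΔT = 18200 J.
Net over both steps: W = 10400 J, Q = 18200 J, ΔU = 7800 J.

10400 J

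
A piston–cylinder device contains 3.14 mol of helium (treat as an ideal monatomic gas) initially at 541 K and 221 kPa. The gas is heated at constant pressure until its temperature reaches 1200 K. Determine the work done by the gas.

V₁ = nRT₁/P₁ = 3.14×8.314×541/221 = 63.9 L.
Isobaric: P stays 221 kPa; V/T = const ⇒ T₂ = 1200 K, V₂ = 142 L.
W = PΔV = 221×(142−63.9) kPa·L = 17200 J.

17200 J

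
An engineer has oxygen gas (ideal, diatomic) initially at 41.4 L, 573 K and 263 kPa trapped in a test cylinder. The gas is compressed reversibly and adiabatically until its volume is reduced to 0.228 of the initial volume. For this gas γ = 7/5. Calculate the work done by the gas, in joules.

-22000 J

n = P₁V₁/(RT₁) = 263×41.4/(8.314×573) = 2.29 mol.
Adiabatic: TV^(γ−1) = const ⇒ T₂ = 573×(4.39)^0.400 = 1040 K; PV^γ = const ⇒ P₂ = 2080 kPa.
ΔU = nCvΔT = 2.29×20.8×(1040−573) = 22000 J.
Q = 0 for an adiabatic process, so W = −ΔU = -22000 J.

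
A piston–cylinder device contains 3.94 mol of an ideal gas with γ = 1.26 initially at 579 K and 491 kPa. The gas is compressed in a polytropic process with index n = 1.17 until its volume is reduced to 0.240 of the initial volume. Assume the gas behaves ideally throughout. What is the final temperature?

V₁ = nRT₁/P₁ = 3.94×8.314×579/491 = 38.6 L.
Polytropic n=1.17: T₂ = T₁(V₁/V₂)^(n−1) = 579×(4.17)^0.17 = 738 K; P₂ = P₁(V₁/V₂)^n = 2610 kPa.

738 K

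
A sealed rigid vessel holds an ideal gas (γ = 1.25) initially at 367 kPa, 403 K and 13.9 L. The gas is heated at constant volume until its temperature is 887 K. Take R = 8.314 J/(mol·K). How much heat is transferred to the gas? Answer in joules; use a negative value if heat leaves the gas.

24500 J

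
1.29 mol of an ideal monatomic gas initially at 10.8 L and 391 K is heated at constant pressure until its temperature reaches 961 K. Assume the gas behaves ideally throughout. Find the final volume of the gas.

P₁ = nRT₁/V₁ = 1.29×8.314×391/10.8 = 388 kPa.
Isobaric: P stays 388 kPa; V/T = const ⇒ T₂ = 961 K, V₂ = 26.5 L.

26.5 L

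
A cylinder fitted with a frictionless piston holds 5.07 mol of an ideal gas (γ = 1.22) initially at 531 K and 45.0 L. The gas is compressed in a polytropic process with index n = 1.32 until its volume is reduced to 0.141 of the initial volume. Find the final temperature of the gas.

994 K

P₁ = nRT₁/V₁ = 5.07×8.314×531/45.0 = 497 kPa.
Polytropic n=1.32: T₂ = T₁(V₁/V₂)^(n−1) = 531×(7.09)^0.32 = 994 K; P₂ = P₁(V₁/V₂)^n = 6600 kPa.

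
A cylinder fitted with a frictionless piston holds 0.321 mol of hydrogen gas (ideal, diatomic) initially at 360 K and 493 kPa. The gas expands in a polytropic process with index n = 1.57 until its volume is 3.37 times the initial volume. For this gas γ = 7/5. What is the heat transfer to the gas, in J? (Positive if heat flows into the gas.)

V₁ = nRT₁/P₁ = 0.321×8.314×360/493 = 1.95 L.
Polytropic n=1.57: T₂ = T₁(V₁/V₂)^(n−1) = 360×(0.297)^0.57 = 180 K; P₂ = P₁(V₁/V₂)^n = 73.2 kPa.
W = (P₁V₁−P₂V₂)/(n−1) = (493×1.95−73.2×6.57)/0.57 = 842 J.
ΔU = nCvΔT = 0.321×20.8×(180−360) = -1200 J.
Q = ΔU + W = -358 J.

-358 J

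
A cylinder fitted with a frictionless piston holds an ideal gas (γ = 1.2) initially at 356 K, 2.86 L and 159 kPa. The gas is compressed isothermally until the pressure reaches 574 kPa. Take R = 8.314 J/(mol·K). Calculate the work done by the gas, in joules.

n = P₁V₁/(RT₁) = 159×2.86/(8.314×356) = 0.154 mol.
Isothermal: T stays 356 K; PV = const ⇒ V₂ = 0.792 L, P₂ = 574 kPa.
W = nRT ln(V₂/V₁) = 0.154×8.314×356×ln(0.277) = -584 J.

-584 J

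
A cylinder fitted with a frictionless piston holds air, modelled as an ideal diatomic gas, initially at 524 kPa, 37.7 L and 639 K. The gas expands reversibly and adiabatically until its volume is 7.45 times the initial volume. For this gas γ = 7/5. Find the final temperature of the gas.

286 K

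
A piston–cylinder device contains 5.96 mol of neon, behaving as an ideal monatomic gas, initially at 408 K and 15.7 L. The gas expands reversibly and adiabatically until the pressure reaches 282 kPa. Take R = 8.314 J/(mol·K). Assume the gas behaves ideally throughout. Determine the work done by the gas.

13800 J

P₁ = nRT₁/V₁ = 5.96×8.314×408/15.7 = 1290 kPa.
Adiabatic: T₂/T₁ = (P₂/P₁)^((γ−1)/γ) ⇒ T₂ = 408×(0.219)^0.400 = 222 K; V₂ = 39.1 L.
ΔU = nCvΔT = 5.96×12.5×(222−408) = -13800 J.
Q = 0 for an adiabatic process, so W = −ΔU = 13800 J.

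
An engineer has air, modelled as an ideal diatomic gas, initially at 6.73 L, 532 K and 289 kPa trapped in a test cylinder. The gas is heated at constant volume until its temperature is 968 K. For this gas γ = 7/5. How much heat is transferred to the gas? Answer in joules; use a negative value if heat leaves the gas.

n = P₁V₁/(RT₁) = 289×6.73/(8.314×532) = 0.440 mol.
Isochoric: V stays 6.73 L; P/T = const ⇒ T₂ = 968 K, P₂ = 526 kPa.
W = 0 (no volume change).
ΔU = nCvΔT = 0.440×20.8×(968−532) = 3980 J.
Q = ΔU = 3980 J.

3980 J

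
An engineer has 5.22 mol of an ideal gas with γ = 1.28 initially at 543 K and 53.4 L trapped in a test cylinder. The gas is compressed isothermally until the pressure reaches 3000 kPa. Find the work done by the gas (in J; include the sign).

P₁ = nRT₁/V₁ = 5.22×8.314×543/53.4 = 441 kPa.
Isothermal: T stays 543 K; PV = const ⇒ V₂ = 7.86 L, P₂ = 3000 kPa.
W = nRT ln(V₂/V₁) = 5.22×8.314×543×ln(0.147) = -45200 J.

-45200 J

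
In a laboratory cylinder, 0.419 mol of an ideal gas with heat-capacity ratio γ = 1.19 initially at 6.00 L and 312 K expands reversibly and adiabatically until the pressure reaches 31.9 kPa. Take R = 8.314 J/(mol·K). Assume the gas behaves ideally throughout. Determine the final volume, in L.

25.8 L

P₁ = nRT₁/V₁ = 0.419×8.314×312/6.00 = 181 kPa.
Adiabatic: T₂/T₁ = (P₂/P₁)^((γ−1)/γ) ⇒ T₂ = 312×(0.176)^0.160 = 236 K; V₂ = 25.8 L.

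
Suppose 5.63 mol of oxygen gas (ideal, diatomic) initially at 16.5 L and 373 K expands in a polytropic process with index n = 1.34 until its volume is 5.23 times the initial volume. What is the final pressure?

115 kPa

P₁ = nRT₁/V₁ = 5.63×8.314×373/16.5 = 1060 kPa.
Polytropic n=1.34: T₂ = T₁(V₁/V₂)^(n−1) = 373×(0.191)^0.34 = 213 K; P₂ = P₁(V₁/V₂)^n = 115 kPa.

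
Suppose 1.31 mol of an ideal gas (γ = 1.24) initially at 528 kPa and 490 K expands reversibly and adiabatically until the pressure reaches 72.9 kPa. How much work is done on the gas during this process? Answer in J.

-7080 J

V₁ = nRT₁/P₁ = 1.31×8.314×490/528 = 10.1 L.
Adiabatic: T₂/T₁ = (P₂/P₁)^((γ−1)/γ) ⇒ T₂ = 490×(0.138)^0.194 = 334 K; V₂ = 49.9 L.
ΔU = nCvΔT = 1.31×34.6×(334−490) = -7080 J.
Q = 0 for an adiabatic process, so W = −ΔU = 7080 J.
Work done on the gas = −W_by = -7080 J.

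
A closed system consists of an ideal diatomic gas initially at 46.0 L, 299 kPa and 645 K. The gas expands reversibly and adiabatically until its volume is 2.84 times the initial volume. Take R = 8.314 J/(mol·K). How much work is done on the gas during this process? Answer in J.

n = P₁V₁/(RT₁) = 299×46.0/(8.314×645) = 2.56 mol.
Adiabatic: TV^(γ−1) = const ⇒ T₂ = 645×(0.352)^0.400 = 425 K; PV^γ = const ⇒ P₂ = 69.3 kPa.
ΔU = nCvΔT = 2.56×20.8×(425−645) = -11700 J.
Q = 0 for an adiabatic process, so W = −ΔU = 11700 J.
Work done on the gas = −W_by = -11700 J.

-11700 J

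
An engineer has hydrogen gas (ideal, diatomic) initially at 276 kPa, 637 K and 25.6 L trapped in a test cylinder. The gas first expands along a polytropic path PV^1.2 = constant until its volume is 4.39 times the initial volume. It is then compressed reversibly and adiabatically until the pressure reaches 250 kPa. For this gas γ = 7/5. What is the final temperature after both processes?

765 K

n = P₁V₁/(RT₁) = 276×25.6/(8.314×637) = 1.33 mol.
Step 1 — Polytropic n=1.2: T₂ = T₁(V₁/V₂)^(n−1) = 637×(0.228)^0.20 = 474 K; P₂ = P₁(V₁/V₂)^n = 46.8 kPa.
W = (P₁V₁−P₂V₂)/(n−1) = (276×25.6−46.8×112)/0.20 = 9050 J.
ΔU = nCvΔT = 1.33×20.8×(474−637) = -4520 J.
Q = ΔU + W = 4520 J.
State after step 1: P = 46.8 kPa, V = 112 L, T = 474 K.
Step 2 — Adiabatic: T₂/T₁ = (P₂/P₁)^((γ−1)/γ) ⇒ T₂ = 474×(5.35)^0.286 = 765 K; V₂ = 33.9 L.
ΔU = nCvΔT = 1.33×20.8×(765−474) = 8070 J.
Q = 0 for an adiabatic process, so W = −ΔU = -8070 J.
Net over both steps: W = 975 J, Q = 4520 J, ΔU = 3550 J.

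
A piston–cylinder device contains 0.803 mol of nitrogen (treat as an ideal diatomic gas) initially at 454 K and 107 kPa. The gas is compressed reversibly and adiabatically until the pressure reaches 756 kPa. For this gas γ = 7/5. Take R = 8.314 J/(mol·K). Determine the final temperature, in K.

V₁ = nRT₁/P₁ = 0.803×8.314×454/107 = 28.3 L.
Adiabatic: T₂/T₁ = (P₂/P₁)^((γ−1)/γ) ⇒ T₂ = 454×(7.07)^0.286 = 794 K; V₂ = 7.01 L.

794 K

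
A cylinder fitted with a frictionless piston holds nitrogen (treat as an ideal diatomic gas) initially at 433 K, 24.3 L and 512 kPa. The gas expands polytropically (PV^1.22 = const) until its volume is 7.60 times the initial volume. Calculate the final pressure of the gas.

43.1 kPa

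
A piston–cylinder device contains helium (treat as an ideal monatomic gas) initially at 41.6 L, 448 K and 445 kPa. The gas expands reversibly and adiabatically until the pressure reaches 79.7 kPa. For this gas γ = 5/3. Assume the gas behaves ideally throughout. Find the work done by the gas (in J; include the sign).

13800 J

n = P₁V₁/(RT₁) = 445×41.6/(8.314×448) = 4.97 mol.
Adiabatic: T₂/T₁ = (P₂/P₁)^((γ−1)/γ) ⇒ T₂ = 448×(0.179)^0.400 = 225 K; V₂ = 117 L.
ΔU = nCvΔT = 4.97×12.5×(225−448) = -13800 J.
Q = 0 for an adiabatic process, so W = −ΔU = 13800 J.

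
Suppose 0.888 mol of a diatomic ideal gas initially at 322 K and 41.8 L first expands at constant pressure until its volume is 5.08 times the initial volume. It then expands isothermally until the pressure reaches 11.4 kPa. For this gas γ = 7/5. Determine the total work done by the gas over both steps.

29100 J

P₁ = nRT₁/V₁ = 0.888×8.314×322/41.8 = 56.9 kPa.
Step 1 — Isobaric: P stays 56.9 kPa; V/T = const ⇒ T₂ = 1640 K, V₂ = 212 L.
W = PΔV = 56.9×(212−41.8) kPa·L = 9700 J.
ΔU = nCvΔT = 0.888×20.8×(1640−322) = 24200 J.
Q = ΔU + W = nCpΔT = 33900 J.
State after step 1: P = 56.9 kPa, V = 212 L, T = 1640 K.
Step 2 — Isothermal: T stays 1640 K; PV = const ⇒ V₂ = 1060 L, P₂ = 11.4 kPa.
ΔU = 0 (ideal gas, T constant).
W = nRT ln(V₂/V₁) = 0.888×8.314×1640×ln(4.99) = 19400 J.
Q = ΔU + W = 19400 J.
Net over both steps: W = 29100 J, Q = 53400 J, ΔU = 24200 J.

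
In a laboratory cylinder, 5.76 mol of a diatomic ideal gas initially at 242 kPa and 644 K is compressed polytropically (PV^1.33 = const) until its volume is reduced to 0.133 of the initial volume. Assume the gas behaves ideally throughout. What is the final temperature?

1250 K

V₁ = nRT₁/P₁ = 5.76×8.314×644/242 = 127 L.
Polytropic n=1.33: T₂ = T₁(V₁/V₂)^(n−1) = 644×(7.52)^0.33 = 1250 K; P₂ = P₁(V₁/V₂)^n = 3540 kPa.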